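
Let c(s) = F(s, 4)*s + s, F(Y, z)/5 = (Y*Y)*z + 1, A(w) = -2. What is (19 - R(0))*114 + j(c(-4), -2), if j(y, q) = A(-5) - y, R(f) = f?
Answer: 3468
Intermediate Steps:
F(Y, z) = 5 + 5*z*Y² (F(Y, z) = 5*((Y*Y)*z + 1) = 5*(Y²*z + 1) = 5*(z*Y² + 1) = 5*(1 + z*Y²) = 5 + 5*z*Y²)
c(s) = s + s*(5 + 20*s²) (c(s) = (5 + 5*4*s²)*s + s = (5 + 20*s²)*s + s = s*(5 + 20*s²) + s = s + s*(5 + 20*s²))
j(y, q) = -2 - y
(19 - R(0))*114 + j(c(-4), -2) = (19 - 1*0)*114 + (-2 - (6*(-4) + 20*(-4)³)) = (19 + 0)*114 + (-2 - (-24 + 20*(-64))) = 19*114 + (-2 - (-24 - 1280)) = 2166 + (-2 - 1*(-1304)) = 2166 + (-2 + 1304) = 2166 + 1302 = 3468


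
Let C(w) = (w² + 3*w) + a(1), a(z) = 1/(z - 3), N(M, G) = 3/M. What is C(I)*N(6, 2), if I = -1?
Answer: -5/4 ≈ -1.2500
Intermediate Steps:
a(z) = 1/(-3 + z)
C(w) = -½ + w² + 3*w (C(w) = (w² + 3*w) + 1/(-3 + 1) = (w² + 3*w) + 1/(-2) = (w² + 3*w) - ½ = -½ + w² + 3*w)
C(I)*N(6, 2) = (-½ + (-1)² + 3*(-1))*(3/6) = (-½ + 1 - 3)*(3*(⅙)) = -5/2*½ = -5/4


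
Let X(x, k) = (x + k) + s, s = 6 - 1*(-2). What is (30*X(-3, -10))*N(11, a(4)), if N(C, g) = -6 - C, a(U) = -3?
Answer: 2550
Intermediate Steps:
s = 8 (s = 6 + 2 = 8)
X(x, k) = 8 + k + x (X(x, k) = (x + k) + 8 = (k + x) + 8 = 8 + k + x)
(30*X(-3, -10))*N(11, a(4)) = (30*(8 - 10 - 3))*(-6 - 1*11) = (30*(-5))*(-6 - 11) = -150*(-17) = 2550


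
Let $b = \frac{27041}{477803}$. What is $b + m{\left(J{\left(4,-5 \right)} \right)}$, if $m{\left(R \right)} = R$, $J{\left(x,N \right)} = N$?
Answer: $- \frac{2361974}{477803} \approx -4.9434$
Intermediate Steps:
$b = \frac{27041}{477803}$ ($b = 27041 \cdot \frac{1}{477803} = \frac{27041}{477803} \approx 0.056594$)
$b + m{\left(J{\left(4,-5 \right)} \right)} = \frac{27041}{477803} - 5 = - \frac{2361974}{477803}$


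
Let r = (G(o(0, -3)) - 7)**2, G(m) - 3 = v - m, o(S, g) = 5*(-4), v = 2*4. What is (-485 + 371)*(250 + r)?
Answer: -94164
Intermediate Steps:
v = 8
o(S, g) = -20
G(m) = 11 - m (G(m) = 3 + (8 - m) = 11 - m)
r = 576 (r = ((11 - 1*(-20)) - 7)**2 = ((11 + 20) - 7)**2 = (31 - 7)**2 = 24**2 = 576)
(-485 + 371)*(250 + r) = (-485 + 371)*(250 + 576) = -114*826 = -94164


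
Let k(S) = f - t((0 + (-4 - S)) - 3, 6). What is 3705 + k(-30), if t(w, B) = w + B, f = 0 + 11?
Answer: 3687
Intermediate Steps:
f = 11
t(w, B) = B + w
k(S) = 12 + S (k(S) = 11 - (6 + ((0 + (-4 - S)) - 3)) = 11 - (6 + ((-4 - S) - 3)) = 11 - (6 + (-7 - S)) = 11 - (-1 - S) = 11 + (1 + S) = 12 + S)
3705 + k(-30) = 3705 + (12 - 30) = 3705 - 18 = 3687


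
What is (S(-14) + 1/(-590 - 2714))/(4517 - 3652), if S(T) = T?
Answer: -46257/2857960 ≈ -0.016185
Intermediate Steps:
(S(-14) + 1/(-590 - 2714))/(4517 - 3652) = (-14 + 1/(-590 - 2714))/(4517 - 3652) = (-14 + 1/(-3304))/865 = (-14 - 1/3304)*(1/865) = -46257/3304*1/865 = -46257/2857960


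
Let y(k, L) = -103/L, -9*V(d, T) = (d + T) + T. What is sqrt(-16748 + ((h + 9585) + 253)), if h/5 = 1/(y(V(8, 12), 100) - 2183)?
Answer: I*sqrt(36622912636410)/72801 ≈ 83.126*I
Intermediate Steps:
V(d, T) = -2*T/9 - d/9 (V(d, T) = -((d + T) + T)/9 = -((T + d) + T)/9 = -(d + 2*T)/9 = -2*T/9 - d/9)
h = -500/218403 (h = 5/(-103/100 - 2183) = 5/(-218403/100) = 5*(-100/218403) = -500/218403 ≈ -0.0022893)
sqrt(-16748 + ((h + 9585) + 253)) = sqrt(-16748 + ((-500/218403 + 9585) + 253)) = sqrt(-16748 + (2093392255/218403 + 253)) = sqrt(-16748 + 2148648214/218403) = sqrt(-1509165230/218403) = I*sqrt(36622912636410)/72801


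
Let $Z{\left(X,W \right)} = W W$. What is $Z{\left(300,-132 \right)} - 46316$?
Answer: $-28892$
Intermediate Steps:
$Z{\left(X,W \right)} = W^{2}$
$Z{\left(300,-132 \right)} - 46316 = \left(-132\right)^{2} - 46316 = 17424 - 46316 = -28892$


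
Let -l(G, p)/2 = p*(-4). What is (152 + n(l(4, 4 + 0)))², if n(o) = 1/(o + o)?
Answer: 94653441/4096 ≈ 23109.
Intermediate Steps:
l(G, p) = 8*p (l(G, p) = -2*p*(-4) = -(-8)*p = 8*p)
n(o) = 1/(2*o)
(152 + n(l(4, 4 + 0)))² = (152 + 1/(2*((8*(4 + 0)))))² = (152 + 1/(2*((8*4))))² = (152 + (½)/32)² = (152 + (½)*(1/32))² = (152 + 1/64)² = (9729/64)² = 94653441/4096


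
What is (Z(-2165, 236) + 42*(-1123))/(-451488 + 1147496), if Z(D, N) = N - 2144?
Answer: -24537/348004 ≈ -0.070508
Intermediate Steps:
Z(D, N) = -2144 + N
(Z(-2165, 236) + 42*(-1123))/(-451488 + 1147496) = ((-2144 + 236) + 42*(-1123))/(-451488 + 1147496) = (-1908 - 47166)/696008 = -49074*1/696008 = -24537/348004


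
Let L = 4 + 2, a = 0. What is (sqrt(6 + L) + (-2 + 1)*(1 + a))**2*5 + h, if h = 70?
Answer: 135 - 20*sqrt(3) ≈ 100.36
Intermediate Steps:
L = 6
(sqrt(6 + L) + (-2 + 1)*(1 + a))**2*5 + h = (sqrt(6 + 6) + (-2 + 1)*(1 + 0))**2*5 + 70 = (sqrt(12) - 1*1)**2*5 + 70 = (2*sqrt(3) - 1)**2*5 + 70 = (-1 + 2*sqrt(3))**2*5 + 70 = 5*(-1 + 2*sqrt(3))**2 + 70 = 70 + 5*(-1 + 2*sqrt(3))**2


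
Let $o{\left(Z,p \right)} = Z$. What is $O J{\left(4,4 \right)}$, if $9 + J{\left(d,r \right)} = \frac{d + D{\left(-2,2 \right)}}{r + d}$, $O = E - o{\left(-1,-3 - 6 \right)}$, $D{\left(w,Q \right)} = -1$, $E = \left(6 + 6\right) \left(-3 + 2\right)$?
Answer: $\frac{759}{8} \approx 94.875$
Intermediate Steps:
$E = -12$ ($E = 12 \left(-1\right) = -12$)
$O = -11$ ($O = -12 - -1 = -12 + 1 = -11$)
$J{\left(d,r \right)} = -9 + \frac{-1 + d}{d + r}$ ($J{\left(d,r \right)} = -9 + \frac{d - 1}{r + d} = -9 + \frac{-1 + d}{d + r}$)
$O J{\left(4,4 \right)} = - 11 \frac{-1 - 36 - 32}{4 + 4} = - 11 \frac{-1 - 36 - 32}{8} = - 11 \cdot \frac{1}{8} \left(-69\right) = \left(-11\right) \left(- \frac{69}{8}\right) = \frac{759}{8}$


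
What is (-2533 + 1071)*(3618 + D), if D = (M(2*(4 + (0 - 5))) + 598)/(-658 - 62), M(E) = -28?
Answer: -63460303/12 ≈ -5.2884e+6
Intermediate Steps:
D = -19/24 (D = (-28 + 598)/(-658 - 62) = 570/(-720) = 570*(-1/720) = -19/24 ≈ -0.79167)
(-2533 + 1071)*(3618 + D) = (-2533 + 1071)*(3618 - 19/24) = -1462*86813/24 = -63460303/12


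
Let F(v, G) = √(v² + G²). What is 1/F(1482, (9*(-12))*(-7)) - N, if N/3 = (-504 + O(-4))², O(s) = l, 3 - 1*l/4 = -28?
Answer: -433200 + √76885/461310 ≈ -4.3320e+5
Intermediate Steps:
l = 124 (l = 12 - 4*(-28) = 12 + 112 = 124)
O(s) = 124
N = 433200 (N = 3*(-504 + 124)² = 3*(-380)² = 3*144400 = 433200)
F(v, G) = √(G² + v²)
1/F(1482, (9*(-12))*(-7)) - N = 1/(√(((9*(-12))*(-7))² + 1482²)) - 1*433200 = 1/(√((-108*(-7))² + 2196324)) - 433200 = 1/(√(756² + 2196324)) - 433200 = 1/(√(571536 + 2196324)) - 433200 = 1/(√2767860) - 433200 = 1/(6*√76885) - 433200 = √76885/461310 - 433200 = -433200 + √76885/461310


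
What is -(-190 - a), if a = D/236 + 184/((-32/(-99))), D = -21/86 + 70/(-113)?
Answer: 1741292001/2293448 ≈ 759.25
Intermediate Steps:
D = -8393/9718 (D = -21*1/86 + 70*(-1/113) = -21/86 - 70/113 = -8393/9718 ≈ -0.86366)
a = 1305536881/2293448 (a = -8393/9718/236 + 184/((-32/(-99))) = -8393/9718*1/236 + 184/((-32*(-1/99))) = -8393/2293448 + 184/(32/99) = -8393/2293448 + 184*(99/32) = -8393/2293448 + 2277/4 = 1305536881/2293448 ≈ 569.25)
-(-190 - a) = -(-190 - 1*1305536881/2293448) = -(-190 - 1305536881/2293448) = -1*(-1741292001/2293448) = 1741292001/2293448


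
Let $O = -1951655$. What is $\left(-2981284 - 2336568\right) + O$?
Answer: $-7269507$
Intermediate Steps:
$\left(-2981284 - 2336568\right) + O = \left(-2981284 - 2336568\right) - 1951655 = -5317852 - 1951655 = -7269507$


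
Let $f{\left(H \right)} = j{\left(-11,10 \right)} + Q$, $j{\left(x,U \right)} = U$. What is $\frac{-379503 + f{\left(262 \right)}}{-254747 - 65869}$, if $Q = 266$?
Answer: $\frac{126409}{106872} \approx 1.1828$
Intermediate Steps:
$f{\left(H \right)} = 276$ ($f{\left(H \right)} = 10 + 266 = 276$)
$\frac{-379503 + f{\left(262 \right)}}{-254747 - 65869} = \frac{-379503 + 276}{-254747 - 65869} = - \frac{379227}{-320616} = \left(-379227\right) \left(- \frac{1}{320616}\right) = \frac{126409}{106872}$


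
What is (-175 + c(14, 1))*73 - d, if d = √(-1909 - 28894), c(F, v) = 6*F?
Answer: -6643 - I*√30803 ≈ -6643.0 - 175.51*I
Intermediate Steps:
d = I*√30803 (d = √(-30803) = I*√30803 ≈ 175.51*I)
(-175 + c(14, 1))*73 - d = (-175 + 6*14)*73 - I*√30803 = (-175 + 84)*73 - I*√30803 = -91*73 - I*√30803 = -6643 - I*√30803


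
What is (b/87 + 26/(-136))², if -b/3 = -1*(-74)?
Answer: 29257281/3888784 ≈ 7.5235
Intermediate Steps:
b = -222 (b = -(-3)*(-74) = -3*74 = -222)
(b/87 + 26/(-136))² = (-222/87 + 26/(-136))² = (-222*1/87 + 26*(-1/136))² = (-74/29 - 13/68)² = (-5409/1972)² = 29257281/3888784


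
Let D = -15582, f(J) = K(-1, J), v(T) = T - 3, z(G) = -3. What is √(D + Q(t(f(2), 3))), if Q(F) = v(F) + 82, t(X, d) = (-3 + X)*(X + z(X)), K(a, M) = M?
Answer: I*√15502 ≈ 124.51*I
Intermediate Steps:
v(T) = -3 + T
f(J) = J
t(X, d) = (-3 + X)² (t(X, d) = (-3 + X)*(X - 3) = (-3 + X)*(-3 + X) = (-3 + X)²)
Q(F) = 79 + F (Q(F) = (-3 + F) + 82 = 79 + F)
√(D + Q(t(f(2), 3))) = √(-15582 + (79 + (9 + 2² - 6*2))) = √(-15582 + (79 + (9 + 4 - 12))) = √(-15582 + (79 + 1)) = √(-15582 + 80) = √(-15502) = I*√15502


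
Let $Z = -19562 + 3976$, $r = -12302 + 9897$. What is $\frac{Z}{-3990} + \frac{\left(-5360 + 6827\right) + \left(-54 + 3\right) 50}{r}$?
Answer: $\frac{836110}{191919} \approx 4.3566$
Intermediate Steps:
$r = -2405$
$Z = -15586$
$\frac{Z}{-3990} + \frac{\left(-5360 + 6827\right) + \left(-54 + 3\right) 50}{r} = - \frac{15586}{-3990} + \frac{\left(-5360 + 6827\right) + \left(-54 + 3\right) 50}{-2405} = \left(-15586\right) \left(- \frac{1}{3990}\right) + \left(1467 - 2550\right) \left(- \frac{1}{2405}\right) = \frac{7793}{1995} + \left(1467 - 2550\right) \left(- \frac{1}{2405}\right) = \frac{7793}{1995} - - \frac{1083}{2405} = \frac{7793}{1995} + \frac{1083}{2405} = \frac{836110}{191919}$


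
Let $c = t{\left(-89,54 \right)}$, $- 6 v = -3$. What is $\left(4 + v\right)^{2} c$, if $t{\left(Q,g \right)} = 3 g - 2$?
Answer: $3240$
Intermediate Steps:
$v = \frac{1}{2}$ ($v = \left(- \frac{1}{6}\right) \left(-3\right) = \frac{1}{2} \approx 0.5$)
$t{\left(Q,g \right)} = -2 + 3 g$
$c = 160$ ($c = -2 + 3 \cdot 54 = -2 + 162 = 160$)
$\left(4 + v\right)^{2} c = \left(4 + \frac{1}{2}\right)^{2} \cdot 160 = \left(\frac{9}{2}\right)^{2} \cdot 160 = \frac{81}{4} \cdot 160 = 3240$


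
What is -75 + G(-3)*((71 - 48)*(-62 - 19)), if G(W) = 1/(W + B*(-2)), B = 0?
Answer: 546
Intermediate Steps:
G(W) = 1/W (G(W) = 1/(W + 0*(-2)) = 1/(W + 0) = 1/W)
-75 + G(-3)*((71 - 48)*(-62 - 19)) = -75 + ((71 - 48)*(-62 - 19))/(-3) = -75 - 23*(-81)/3 = -75 - 1/3*(-1863) = -75 + 621 = 546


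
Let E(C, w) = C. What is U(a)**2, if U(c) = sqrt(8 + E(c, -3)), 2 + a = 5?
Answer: 11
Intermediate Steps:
a = 3 (a = -2 + 5 = 3)
U(c) = sqrt(8 + c)
U(a)**2 = (sqrt(8 + 3))**2 = (sqrt(11))**2 = 11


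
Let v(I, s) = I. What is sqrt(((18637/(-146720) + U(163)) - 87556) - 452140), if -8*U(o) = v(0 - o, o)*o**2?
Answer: sqrt(2216244324910)/36680 ≈ 40.586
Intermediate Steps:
U(o) = o**3/8 (U(o) = -(0 - o)*o**2/8 = -(-o)*o**2/8 = -(-1)*o**3/8 = o**3/8)
sqrt(((18637/(-146720) + U(163)) - 87556) - 452140) = sqrt(((18637/(-146720) + (1/8)*163**3) - 87556) - 452140) = sqrt(((18637*(-1/146720) + (1/8)*4330747) - 87556) - 452140) = sqrt(((-18637/146720 + 4330747/8) - 87556) - 452140) = sqrt((79425881343/146720 - 87556) - 452140) = sqrt(66579665023/146720 - 452140) = sqrt(241684223/146720) = sqrt(2216244324910)/36680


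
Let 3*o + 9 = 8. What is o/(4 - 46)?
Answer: 1/126 ≈ 0.0079365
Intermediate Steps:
o = -⅓ (o = -3 + (⅓)*8 = -3 + 8/3 = -⅓ ≈ -0.33333)
o/(4 - 46) = -1/(3*(4 - 46)) = -⅓/(-42) = -⅓*(-1/42) = 1/126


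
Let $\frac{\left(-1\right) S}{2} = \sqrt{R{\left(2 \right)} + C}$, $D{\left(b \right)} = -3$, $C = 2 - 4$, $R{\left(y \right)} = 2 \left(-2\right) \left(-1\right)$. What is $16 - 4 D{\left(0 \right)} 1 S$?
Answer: $16 - 24 \sqrt{2} \approx -17.941$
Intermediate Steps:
$R{\left(y \right)} = 4$ ($R{\left(y \right)} = \left(-4\right) \left(-1\right) = 4$)
$C = -2$ ($C = 2 - 4 = -2$)
$S = - 2 \sqrt{2}$ ($S = - 2 \sqrt{4 - 2} = - 2 \sqrt{2} \approx -2.8284$)
$16 - 4 D{\left(0 \right)} 1 S = 16 - 4 \left(-3\right) 1 \left(- 2 \sqrt{2}\right) = 16 - 4 \left(- 3 \left(- 2 \sqrt{2}\right)\right) = 16 - 4 \cdot 6 \sqrt{2} = 16 - 24 \sqrt{2}$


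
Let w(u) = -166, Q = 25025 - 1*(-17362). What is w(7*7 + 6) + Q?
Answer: 42221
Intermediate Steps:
Q = 42387 (Q = 25025 + 17362 = 42387)
w(7*7 + 6) + Q = -166 + 42387 = 42221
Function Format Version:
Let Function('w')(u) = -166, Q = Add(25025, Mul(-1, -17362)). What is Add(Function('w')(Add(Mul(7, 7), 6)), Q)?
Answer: 42221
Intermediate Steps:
Q = 42387 (Q = Add(25025, 17362) = 42387)
Add(Function('w')(Add(Mul(7, 7), 6)), Q) = Add(-166, 42387) = 42221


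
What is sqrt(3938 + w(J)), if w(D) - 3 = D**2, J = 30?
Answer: sqrt(4841) ≈ 69.577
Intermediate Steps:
w(D) = 3 + D**2
sqrt(3938 + w(J)) = sqrt(3938 + (3 + 30**2)) = sqrt(3938 + (3 + 900)) = sqrt(3938 + 903) = sqrt(4841)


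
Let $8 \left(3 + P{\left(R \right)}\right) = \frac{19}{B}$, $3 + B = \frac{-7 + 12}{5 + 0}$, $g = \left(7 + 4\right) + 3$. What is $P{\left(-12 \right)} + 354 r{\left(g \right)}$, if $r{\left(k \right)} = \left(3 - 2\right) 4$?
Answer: $\frac{22589}{16} \approx 1411.8$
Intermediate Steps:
$g = 14$ ($g = 11 + 3 = 14$)
$B = -2$ ($B = -3 + \frac{-7 + 12}{5 + 0} = -3 + \frac{5}{5} = -3 + 5 \cdot \frac{1}{5} = -3 + 1 = -2$)
$r{\left(k \right)} = 4$ ($r{\left(k \right)} = 1 \cdot 4 = 4$)
$P{\left(R \right)} = - \frac{67}{16}$ ($P{\left(R \right)} = -3 + \frac{19 \frac{1}{-2}}{8} = -3 + \frac{19 \left(- \frac{1}{2}\right)}{8} = -3 + \frac{1}{8} \left(- \frac{19}{2}\right) = -3 - \frac{19}{16} = - \frac{67}{16}$)
$P{\left(-12 \right)} + 354 r{\left(g \right)} = - \frac{67}{16} + 354 \cdot 4 = - \frac{67}{16} + 1416 = \frac{22589}{16}$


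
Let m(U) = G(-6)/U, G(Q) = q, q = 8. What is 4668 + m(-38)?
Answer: 88688/19 ≈ 4667.8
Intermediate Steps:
G(Q) = 8
m(U) = 8/U
4668 + m(-38) = 4668 + 8/(-38) = 4668 + 8*(-1/38) = 4668 - 4/19 = 88688/19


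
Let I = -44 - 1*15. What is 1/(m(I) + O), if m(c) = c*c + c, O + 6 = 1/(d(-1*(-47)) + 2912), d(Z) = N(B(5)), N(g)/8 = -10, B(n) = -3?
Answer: 2832/9674113 ≈ 0.00029274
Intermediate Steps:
N(g) = -80 (N(g) = 8*(-10) = -80)
d(Z) = -80
I = -59 (I = -44 - 15 = -59)
O = -16991/2832 (O = -6 + 1/(-80 + 2912) = -6 + 1/2832 = -16991/2832 ≈ -5.9996)
m(c) = c + c² (m(c) = c² + c = c + c²)
1/(m(I) + O) = 1/(-59*(1 - 59) - 16991/2832) = 1/(-59*(-58) - 16991/2832) = 1/(3422 - 16991/2832) = 1/(9674113/2832) = 2832/9674113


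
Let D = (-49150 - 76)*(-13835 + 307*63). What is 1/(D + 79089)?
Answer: -1/270959267 ≈ -3.6906e-9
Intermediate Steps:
D = -271038356 (D = -49226*(-13835 + 19341) = -49226*5506 = -271038356)
1/(D + 79089) = 1/(-271038356 + 79089) = 1/(-270959267) = -1/270959267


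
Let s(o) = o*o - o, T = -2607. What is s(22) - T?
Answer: 3069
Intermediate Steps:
s(o) = o² - o
s(22) - T = 22*(-1 + 22) - 1*(-2607) = 22*21 + 2607 = 462 + 2607 = 3069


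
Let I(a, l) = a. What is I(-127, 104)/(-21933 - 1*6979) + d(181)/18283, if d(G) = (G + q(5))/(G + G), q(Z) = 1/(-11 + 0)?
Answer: 4651751971/1052438809136 ≈ 0.0044200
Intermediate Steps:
q(Z) = -1/11 (q(Z) = 1/(-11) = -1/11)
d(G) = (-1/11 + G)/(2*G) (d(G) = (G - 1/11)/(G + G) = (-1/11 + G)/((2*G)) = (-1/11 + G)*(1/(2*G)) = (-1/11 + G)/(2*G))
I(-127, 104)/(-21933 - 1*6979) + d(181)/18283 = -127/(-21933 - 1*6979) + ((1/22)*(-1 + 11*181)/181)/18283 = -127/(-21933 - 6979) + ((1/22)*(1/181)*(-1 + 1991))*(1/18283) = -127/(-28912) + ((1/22)*(1/181)*1990)*(1/18283) = -127*(-1/28912) + (995/1991)*(1/18283) = 127/28912 + 995/36401453 = 4651751971/1052438809136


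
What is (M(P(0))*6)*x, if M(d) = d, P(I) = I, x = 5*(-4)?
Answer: 0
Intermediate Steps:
x = -20
(M(P(0))*6)*x = (0*6)*(-20) = 0*(-20) = 0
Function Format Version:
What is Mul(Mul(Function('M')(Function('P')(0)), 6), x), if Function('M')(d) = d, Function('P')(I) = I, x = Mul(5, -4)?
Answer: 0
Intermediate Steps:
x = -20
Mul(Mul(Function('M')(Function('P')(0)), 6), x) = Mul(Mul(0, 6), -20) = Mul(0, -20) = 0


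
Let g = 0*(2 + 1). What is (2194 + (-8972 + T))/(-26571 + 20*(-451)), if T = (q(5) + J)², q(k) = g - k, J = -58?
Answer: 2809/35591 ≈ 0.078924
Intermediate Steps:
g = 0 (g = 0*3 = 0)
q(k) = -k (q(k) = 0 - k = -k)
T = 3969 (T = (-1*5 - 58)² = (-5 - 58)² = (-63)² = 3969)
(2194 + (-8972 + T))/(-26571 + 20*(-451)) = (2194 + (-8972 + 3969))/(-26571 + 20*(-451)) = (2194 - 5003)/(-26571 - 9020) = -2809/(-35591) = -2809*(-1/35591) = 2809/35591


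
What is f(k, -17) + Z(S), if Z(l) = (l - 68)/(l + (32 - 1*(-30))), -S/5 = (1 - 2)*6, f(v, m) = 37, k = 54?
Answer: 1683/46 ≈ 36.587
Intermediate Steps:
S = 30 (S = -5*(1 - 2)*6 = -(-5)*6 = -5*(-6) = 30)
Z(l) = (-68 + l)/(62 + l) (Z(l) = (-68 + l)/(l + (32 + 30)) = (-68 + l)/(l + 62) = (-68 + l)/(62 + l))
f(k, -17) + Z(S) = 37 + (-68 + 30)/(62 + 30) = 37 - 38/92 = 37 + (1/92)*(-38) = 37 - 19/46 = 1683/46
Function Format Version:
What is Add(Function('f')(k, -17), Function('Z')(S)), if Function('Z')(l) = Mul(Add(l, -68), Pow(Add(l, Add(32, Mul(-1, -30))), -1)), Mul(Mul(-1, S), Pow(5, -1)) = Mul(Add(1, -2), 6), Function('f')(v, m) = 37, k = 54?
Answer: Rational(1683, 46) ≈ 36.587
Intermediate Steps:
S = 30 (S = Mul(-5, Mul(Add(1, -2), 6)) = Mul(-5, Mul(-1, 6)) = Mul(-5, -6) = 30)
Function('Z')(l) = Mul(Pow(Add(62, l), -1), Add(-68, l)) (Function('Z')(l) = Mul(Add(-68, l), Pow(Add(l, Add(32, 30)), -1)) = Mul(Add(-68, l), Pow(Add(l, 62), -1)) = Mul(Add(-68, l), Pow(Add(62, l), -1)) = Mul(Pow(Add(62, l), -1), Add(-68, l)))
Add(Function('f')(k, -17), Function('Z')(S)) = Add(37, Mul(Pow(Add(62, 30), -1), Add(-68, 30))) = Add(37, Mul(Pow(92, -1), -38)) = Add(37, Mul(Rational(1, 92), -38)) = Add(37, Rational(-19, 46)) = Rational(1683, 46)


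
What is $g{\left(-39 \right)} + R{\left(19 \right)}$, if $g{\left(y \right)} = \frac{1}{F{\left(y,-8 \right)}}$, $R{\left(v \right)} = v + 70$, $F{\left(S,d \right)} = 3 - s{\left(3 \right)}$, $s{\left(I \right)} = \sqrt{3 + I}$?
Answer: $90 + \frac{\sqrt{6}}{3} \approx 90.817$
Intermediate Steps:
$F{\left(S,d \right)} = 3 - \sqrt{6}$ ($F{\left(S,d \right)} = 3 - \sqrt{3 + 3} = 3 - \sqrt{6}$)
$R{\left(v \right)} = 70 + v$
$g{\left(y \right)} = \frac{1}{3 - \sqrt{6}}$
$g{\left(-39 \right)} + R{\left(19 \right)} = \left(1 + \frac{\sqrt{6}}{3}\right) + \left(70 + 19\right) = \left(1 + \frac{\sqrt{6}}{3}\right) + 89 = 90 + \frac{\sqrt{6}}{3}$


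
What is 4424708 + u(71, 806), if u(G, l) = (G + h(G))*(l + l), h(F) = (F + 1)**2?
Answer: 12895768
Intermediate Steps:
h(F) = (1 + F)**2
u(G, l) = 2*l*(G + (1 + G)**2) (u(G, l) = (G + (1 + G)**2)*(l + l) = (G + (1 + G)**2)*(2*l) = 2*l*(G + (1 + G)**2))
4424708 + u(71, 806) = 4424708 + 2*806*(71 + (1 + 71)**2) = 4424708 + 2*806*(71 + 72**2) = 4424708 + 2*806*(71 + 5184) = 4424708 + 2*806*5255 = 4424708 + 8471060 = 12895768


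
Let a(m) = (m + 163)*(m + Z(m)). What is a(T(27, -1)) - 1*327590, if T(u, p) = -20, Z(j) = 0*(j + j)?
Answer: -330450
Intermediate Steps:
Z(j) = 0 (Z(j) = 0*(2*j) = 0)
a(m) = m*(163 + m) (a(m) = (m + 163)*(m + 0) = (163 + m)*m = m*(163 + m))
a(T(27, -1)) - 1*327590 = -20*(163 - 20) - 1*327590 = -20*143 - 327590 = -2860 - 327590 = -330450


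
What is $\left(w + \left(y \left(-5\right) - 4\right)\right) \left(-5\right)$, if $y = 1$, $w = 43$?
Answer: $-170$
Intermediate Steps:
$\left(w + \left(y \left(-5\right) - 4\right)\right) \left(-5\right) = \left(43 + \left(1 \left(-5\right) - 4\right)\right) \left(-5\right) = \left(43 - 9\right) \left(-5\right) = 34 \left(-5\right) = -170$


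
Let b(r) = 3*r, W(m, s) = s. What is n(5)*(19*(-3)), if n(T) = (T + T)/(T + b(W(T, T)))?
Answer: -57/2 ≈ -28.500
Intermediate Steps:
n(T) = ½ (n(T) = (T + T)/(T + 3*T) = (2*T)/((4*T)) = (2*T)*(1/(4*T)) = ½)
n(5)*(19*(-3)) = (19*(-3))/2 = (½)*(-57) = -57/2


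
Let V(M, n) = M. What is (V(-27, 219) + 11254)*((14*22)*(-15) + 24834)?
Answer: 226942578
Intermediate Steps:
(V(-27, 219) + 11254)*((14*22)*(-15) + 24834) = (-27 + 11254)*((14*22)*(-15) + 24834) = 11227*(308*(-15) + 24834) = 11227*(-4620 + 24834) = 11227*20214 = 226942578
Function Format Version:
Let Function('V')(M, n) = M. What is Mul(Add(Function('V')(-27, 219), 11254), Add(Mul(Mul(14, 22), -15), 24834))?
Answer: 226942578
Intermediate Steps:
Mul(Add(Function('V')(-27, 219), 11254), Add(Mul(Mul(14, 22), -15), 24834)) = Mul(Add(-27, 11254), Add(Mul(Mul(14, 22), -15), 24834)) = Mul(11227, Add(Mul(308, -15), 24834)) = Mul(11227, Add(-4620, 24834)) = Mul(11227, 20214) = 226942578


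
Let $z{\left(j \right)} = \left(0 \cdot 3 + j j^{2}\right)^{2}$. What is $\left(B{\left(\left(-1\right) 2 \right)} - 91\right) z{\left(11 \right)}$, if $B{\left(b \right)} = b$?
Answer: $-164755173$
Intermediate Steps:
$z{\left(j \right)} = j^{6}$ ($z{\left(j \right)} = \left(0 + j^{3}\right)^{2} = \left(j^{3}\right)^{2} = j^{6}$)
$\left(B{\left(\left(-1\right) 2 \right)} - 91\right) z{\left(11 \right)} = \left(\left(-1\right) 2 - 91\right) 11^{6} = \left(-2 - 91\right) 1771561 = \left(-93\right) 1771561 = -164755173$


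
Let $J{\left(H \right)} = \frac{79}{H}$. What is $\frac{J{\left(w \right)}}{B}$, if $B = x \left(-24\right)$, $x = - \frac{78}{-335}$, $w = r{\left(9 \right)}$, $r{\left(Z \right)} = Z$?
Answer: $- \frac{26465}{16848} \approx -1.5708$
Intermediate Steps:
$w = 9$
$x = \frac{78}{335}$ ($x = \left(-78\right) \left(- \frac{1}{335}\right) = \frac{78}{335} \approx 0.23284$)
$B = - \frac{1872}{335}$ ($B = \frac{78}{335} \left(-24\right) = - \frac{1872}{335} \approx -5.5881$)
$\frac{J{\left(w \right)}}{B} = \frac{79 \cdot \frac{1}{9}}{- \frac{1872}{335}} = 79 \cdot \frac{1}{9} \left(- \frac{335}{1872}\right) = \frac{79}{9} \left(- \frac{335}{1872}\right) = - \frac{26465}{16848}$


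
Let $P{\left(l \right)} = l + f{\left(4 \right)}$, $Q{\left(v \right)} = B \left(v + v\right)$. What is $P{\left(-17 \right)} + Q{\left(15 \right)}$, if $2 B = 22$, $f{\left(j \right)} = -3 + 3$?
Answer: $313$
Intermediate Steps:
$f{\left(j \right)} = 0$
$B = 11$ ($B = \frac{1}{2} \cdot 22 = 11$)
$Q{\left(v \right)} = 22 v$ ($Q{\left(v \right)} = 11 \left(v + v\right) = 11 \cdot 2 v = 22 v$)
$P{\left(l \right)} = l$ ($P{\left(l \right)} = l + 0 = l$)
$P{\left(-17 \right)} + Q{\left(15 \right)} = -17 + 22 \cdot 15 = -17 + 330 = 313$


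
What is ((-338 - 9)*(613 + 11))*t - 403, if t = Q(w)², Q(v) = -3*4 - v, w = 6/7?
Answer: -1753896547/49 ≈ -3.5794e+7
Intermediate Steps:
w = 6/7 (w = 6*(⅐) = 6/7 ≈ 0.85714)
Q(v) = -12 - v
t = 8100/49 (t = (-12 - 1*6/7)² = (-12 - 6/7)² = (-90/7)² = 8100/49 ≈ 165.31)
((-338 - 9)*(613 + 11))*t - 403 = ((-338 - 9)*(613 + 11))*(8100/49) - 403 = -347*624*(8100/49) - 403 = -216528*8100/49 - 403 = -1753876800/49 - 403 = -1753896547/49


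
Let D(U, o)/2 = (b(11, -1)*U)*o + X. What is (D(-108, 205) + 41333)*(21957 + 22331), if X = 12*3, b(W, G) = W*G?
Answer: 23405543680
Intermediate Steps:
b(W, G) = G*W
X = 36
D(U, o) = 72 - 22*U*o (D(U, o) = 2*(((-1*11)*U)*o + 36) = 2*((-11*U)*o + 36) = 2*(-11*U*o + 36) = 2*(36 - 11*U*o) = 72 - 22*U*o)
(D(-108, 205) + 41333)*(21957 + 22331) = ((72 - 22*(-108)*205) + 41333)*(21957 + 22331) = ((72 + 487080) + 41333)*44288 = (487152 + 41333)*44288 = 528485*44288 = 23405543680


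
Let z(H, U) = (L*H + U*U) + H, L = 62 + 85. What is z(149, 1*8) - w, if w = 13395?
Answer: 8721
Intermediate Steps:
L = 147
z(H, U) = U**2 + 148*H (z(H, U) = (147*H + U*U) + H = (147*H + U**2) + H = (U**2 + 147*H) + H = U**2 + 148*H)
z(149, 1*8) - w = ((1*8)**2 + 148*149) - 1*13395 = (8**2 + 22052) - 13395 = (64 + 22052) - 13395 = 22116 - 13395 = 8721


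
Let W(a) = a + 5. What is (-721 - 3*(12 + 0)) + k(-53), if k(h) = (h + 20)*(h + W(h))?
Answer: 2576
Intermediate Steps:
W(a) = 5 + a
k(h) = (5 + 2*h)*(20 + h) (k(h) = (h + 20)*(h + (5 + h)) = (20 + h)*(5 + 2*h) = (5 + 2*h)*(20 + h))
(-721 - 3*(12 + 0)) + k(-53) = (-721 - 3*(12 + 0)) + (100 + 2*(-53)² + 45*(-53)) = (-721 - 3*12) + (100 + 2*2809 - 2385) = (-721 - 36) + (100 + 5618 - 2385) = -757 + 3333 = 2576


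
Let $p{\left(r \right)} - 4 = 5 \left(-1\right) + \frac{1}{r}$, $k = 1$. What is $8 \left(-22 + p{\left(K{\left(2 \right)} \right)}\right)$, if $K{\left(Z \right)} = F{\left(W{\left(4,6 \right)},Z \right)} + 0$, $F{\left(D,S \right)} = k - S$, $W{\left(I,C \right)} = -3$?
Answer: $-192$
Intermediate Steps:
$F{\left(D,S \right)} = 1 - S$
$K{\left(Z \right)} = 1 - Z$ ($K{\left(Z \right)} = \left(1 - Z\right) + 0 = 1 - Z$)
$p{\left(r \right)} = -1 + \frac{1}{r}$ ($p{\left(r \right)} = 4 + \left(5 \left(-1\right) + \frac{1}{r}\right) = 4 - \left(5 - \frac{1}{r}\right) = -1 + \frac{1}{r}$)
$8 \left(-22 + p{\left(K{\left(2 \right)} \right)}\right) = 8 \left(-22 + \frac{1 - \left(1 - 2\right)}{1 - 2}\right) = 8 \left(-22 + \frac{1 - -1}{-1}\right) = 8 \left(-22 - \left(1 + 1\right)\right) = 8 \left(-22 - 2\right) = 8 \left(-24\right) = -192$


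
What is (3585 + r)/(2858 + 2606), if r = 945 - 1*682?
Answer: 481/683 ≈ 0.70425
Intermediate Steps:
r = 263 (r = 945 - 682 = 263)
(3585 + r)/(2858 + 2606) = (3585 + 263)/(2858 + 2606) = 3848/5464 = 3848*(1/5464) = 481/683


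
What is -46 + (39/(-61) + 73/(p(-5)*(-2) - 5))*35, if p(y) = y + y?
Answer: 18658/183 ≈ 101.96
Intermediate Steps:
p(y) = 2*y
-46 + (39/(-61) + 73/(p(-5)*(-2) - 5))*35 = -46 + (39/(-61) + 73/((2*(-5))*(-2) - 5))*35 = -46 + (39*(-1/61) + 73/(-10*(-2) - 5))*35 = -46 + (-39/61 + 73/(20 - 5))*35 = -46 + (-39/61 + 73/15)*35 = -46 + (3868/915)*35 = -46 + 27076/183 = 18658/183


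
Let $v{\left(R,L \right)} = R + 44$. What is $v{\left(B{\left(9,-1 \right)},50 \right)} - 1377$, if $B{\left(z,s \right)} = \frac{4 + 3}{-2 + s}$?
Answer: $- \frac{4006}{3} \approx -1335.3$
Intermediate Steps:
$B{\left(z,s \right)} = \frac{7}{-2 + s}$
$v{\left(R,L \right)} = 44 + R$
$v{\left(B{\left(9,-1 \right)},50 \right)} - 1377 = \left(44 + \frac{7}{-2 - 1}\right) - 1377 = \left(44 + \frac{7}{-3}\right) - 1377 = \left(44 + 7 \left(- \frac{1}{3}\right)\right) - 1377 = \left(44 - \frac{7}{3}\right) - 1377 = \frac{125}{3} - 1377 = - \frac{4006}{3}$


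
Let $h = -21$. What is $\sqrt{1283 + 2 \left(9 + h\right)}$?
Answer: $\sqrt{1259} \approx 35.482$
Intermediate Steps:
$\sqrt{1283 + 2 \left(9 + h\right)} = \sqrt{1283 + 2 \left(9 - 21\right)} = \sqrt{1283 + 2 \left(-12\right)} = \sqrt{1283 - 24} = \sqrt{1259}$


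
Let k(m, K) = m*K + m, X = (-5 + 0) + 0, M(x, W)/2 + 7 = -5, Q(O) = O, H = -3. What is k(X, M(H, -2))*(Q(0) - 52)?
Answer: -5980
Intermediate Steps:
M(x, W) = -24 (M(x, W) = -14 + 2*(-5) = -14 - 10 = -24)
X = -5 (X = -5 + 0 = -5)
k(m, K) = m + K*m (k(m, K) = K*m + m = m + K*m)
k(X, M(H, -2))*(Q(0) - 52) = (-5*(1 - 24))*(0 - 52) = -5*(-23)*(-52) = 115*(-52) = -5980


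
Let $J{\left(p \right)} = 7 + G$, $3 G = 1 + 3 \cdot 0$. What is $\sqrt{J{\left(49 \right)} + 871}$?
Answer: $\frac{\sqrt{7905}}{3} \approx 29.637$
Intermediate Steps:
$G = \frac{1}{3}$ ($G = \frac{1 + 3 \cdot 0}{3} = \frac{1 + 0}{3} = \frac{1}{3} \cdot 1 = \frac{1}{3} \approx 0.33333$)
$J{\left(p \right)} = \frac{22}{3}$ ($J{\left(p \right)} = 7 + \frac{1}{3} = \frac{22}{3}$)
$\sqrt{J{\left(49 \right)} + 871} = \sqrt{\frac{22}{3} + 871} = \sqrt{\frac{2635}{3}} = \frac{\sqrt{7905}}{3}$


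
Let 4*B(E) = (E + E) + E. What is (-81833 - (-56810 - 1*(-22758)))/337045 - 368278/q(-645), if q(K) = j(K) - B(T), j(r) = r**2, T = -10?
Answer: -57601882957/56088669585 ≈ -1.0270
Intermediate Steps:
B(E) = 3*E/4 (B(E) = ((E + E) + E)/4 = (2*E + E)/4 = (3*E)/4 = 3*E/4)
q(K) = 15/2 + K**2 (q(K) = K**2 - 3*(-10)/4 = K**2 - 1*(-15/2) = K**2 + 15/2 = 15/2 + K**2)
(-81833 - (-56810 - 1*(-22758)))/337045 - 368278/q(-645) = (-81833 - (-56810 - 1*(-22758)))/337045 - 368278/(15/2 + (-645)**2) = (-81833 - (-56810 + 22758))*(1/337045) - 368278/(15/2 + 416025) = (-81833 - 1*(-34052))*(1/337045) - 368278/832065/2 = (-81833 + 34052)*(1/337045) - 368278*2/832065 = -47781*1/337045 - 736556/832065 = -47781/337045 - 736556/832065 = -57601882957/56088669585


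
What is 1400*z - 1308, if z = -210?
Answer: -295308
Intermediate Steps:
1400*z - 1308 = 1400*(-210) - 1308 = -294000 - 1308 = -295308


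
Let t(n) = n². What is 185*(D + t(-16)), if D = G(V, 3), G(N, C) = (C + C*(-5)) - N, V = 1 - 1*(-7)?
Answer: 43660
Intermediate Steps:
V = 8 (V = 1 + 7 = 8)
G(N, C) = -N - 4*C (G(N, C) = (C - 5*C) - N = -4*C - N = -N - 4*C)
D = -20 (D = -1*8 - 4*3 = -8 - 12 = -20)
185*(D + t(-16)) = 185*(-20 + (-16)²) = 185*(-20 + 256) = 185*236 = 43660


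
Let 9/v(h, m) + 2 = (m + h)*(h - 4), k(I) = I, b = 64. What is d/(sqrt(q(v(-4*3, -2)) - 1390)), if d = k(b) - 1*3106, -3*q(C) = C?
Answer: 1014*I*sqrt(845746)/11429 ≈ 81.592*I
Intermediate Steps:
v(h, m) = 9/(-2 + (-4 + h)*(h + m)) (v(h, m) = 9/(-2 + (m + h)*(h - 4)) = 9/(-2 + (h + m)*(-4 + h)) = 9/(-2 + (-4 + h)*(h + m)))
q(C) = -C/3
d = -3042 (d = 64 - 1*3106 = 64 - 3106 = -3042)
d/(sqrt(q(v(-4*3, -2)) - 1390)) = -3042/sqrt(-3/(-2 + (-4*3)**2 - (-16)*3 - 4*(-2) - 4*3*(-2)) - 1390) = -3042/sqrt(-3/(-2 + (-12)**2 - 4*(-12) + 8 - 12*(-2)) - 1390) = -3042/sqrt(-3/(-2 + 144 + 48 + 8 + 24) - 1390) = -3042/sqrt(-3/222 - 1390) = -3042/sqrt(-1/3*3/74 - 1390) = -3042/sqrt(-1/74 - 1390) = -3042*(-I*sqrt(845746)/34287) = -(-1014)*I*sqrt(845746)/11429 = 1014*I*sqrt(845746)/11429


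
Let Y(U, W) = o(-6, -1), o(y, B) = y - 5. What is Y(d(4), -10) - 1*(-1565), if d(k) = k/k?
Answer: 1554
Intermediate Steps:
o(y, B) = -5 + y
d(k) = 1
Y(U, W) = -11 (Y(U, W) = -5 - 6 = -11)
Y(d(4), -10) - 1*(-1565) = -11 - 1*(-1565) = -11 + 1565 = 1554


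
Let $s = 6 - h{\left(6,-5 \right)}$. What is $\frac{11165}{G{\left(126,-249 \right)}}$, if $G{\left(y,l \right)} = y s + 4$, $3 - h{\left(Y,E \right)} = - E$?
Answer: $\frac{1015}{92} \approx 11.033$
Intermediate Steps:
$h{\left(Y,E \right)} = 3 + E$ ($h{\left(Y,E \right)} = 3 - - E = 3 + E$)
$s = 8$ ($s = 6 - \left(3 - 5\right) = 6 - -2 = 6 + 2 = 8$)
$G{\left(y,l \right)} = 4 + 8 y$ ($G{\left(y,l \right)} = y 8 + 4 = 8 y + 4 = 4 + 8 y$)
$\frac{11165}{G{\left(126,-249 \right)}} = \frac{11165}{4 + 8 \cdot 126} = \frac{11165}{4 + 1008} = \frac{11165}{1012} = 11165 \cdot \frac{1}{1012} = \frac{1015}{92}$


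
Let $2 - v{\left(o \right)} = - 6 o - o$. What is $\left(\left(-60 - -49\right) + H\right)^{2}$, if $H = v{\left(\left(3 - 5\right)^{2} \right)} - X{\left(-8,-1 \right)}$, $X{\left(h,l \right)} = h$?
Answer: $729$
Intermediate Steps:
$v{\left(o \right)} = 2 + 7 o$ ($v{\left(o \right)} = 2 - \left(- 6 o - o\right) = 2 - - 7 o = 2 + 7 o$)
$H = 38$ ($H = \left(2 + 7 \left(3 - 5\right)^{2}\right) - -8 = \left(2 + 7 \left(-2\right)^{2}\right) + 8 = \left(2 + 7 \cdot 4\right) + 8 = \left(2 + 28\right) + 8 = 30 + 8 = 38$)
$\left(\left(-60 - -49\right) + H\right)^{2} = \left(\left(-60 - -49\right) + 38\right)^{2} = \left(\left(-60 + 49\right) + 38\right)^{2} = \left(-11 + 38\right)^{2} = 27^{2} = 729$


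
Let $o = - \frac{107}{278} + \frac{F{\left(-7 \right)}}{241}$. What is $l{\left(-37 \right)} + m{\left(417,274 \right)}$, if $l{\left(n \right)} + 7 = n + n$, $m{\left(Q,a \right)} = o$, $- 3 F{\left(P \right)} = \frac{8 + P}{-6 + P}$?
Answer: $- \frac{212652097}{2612922} \approx -81.385$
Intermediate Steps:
$F{\left(P \right)} = - \frac{8 + P}{3 \left(-6 + P\right)}$ ($F{\left(P \right)} = - \frac{\left(8 + P\right) \frac{1}{-6 + P}}{3} = - \frac{\frac{1}{-6 + P} \left(8 + P\right)}{3} = - \frac{8 + P}{3 \left(-6 + P\right)}$)
$o = - \frac{1005415}{2612922}$ ($o = - \frac{107}{278} + \frac{\frac{1}{3} \frac{1}{-6 - 7} \left(-8 - -7\right)}{241} = \left(-107\right) \frac{1}{278} + \frac{-8 + 7}{3 \left(-13\right)} \frac{1}{241} = - \frac{107}{278} + \frac{1}{3} \left(- \frac{1}{13}\right) \left(-1\right) \frac{1}{241} = - \frac{107}{278} + \frac{1}{39} \cdot \frac{1}{241} = - \frac{107}{278} + \frac{1}{9399} = - \frac{1005415}{2612922} \approx -0.38479$)
$m{\left(Q,a \right)} = - \frac{1005415}{2612922}$
$l{\left(n \right)} = -7 + 2 n$ ($l{\left(n \right)} = -7 + \left(n + n\right) = -7 + 2 n$)
$l{\left(-37 \right)} + m{\left(417,274 \right)} = \left(-7 + 2 \left(-37\right)\right) - \frac{1005415}{2612922} = \left(-7 - 74\right) - \frac{1005415}{2612922} = -81 - \frac{1005415}{2612922} = - \frac{212652097}{2612922}$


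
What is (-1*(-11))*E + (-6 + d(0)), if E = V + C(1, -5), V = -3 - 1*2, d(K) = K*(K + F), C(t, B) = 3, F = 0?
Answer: -28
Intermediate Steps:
d(K) = K² (d(K) = K*(K + 0) = K*K = K²)
V = -5 (V = -3 - 2 = -5)
E = -2 (E = -5 + 3 = -2)
(-1*(-11))*E + (-6 + d(0)) = -1*(-11)*(-2) + (-6 + 0²) = 11*(-2) + (-6 + 0) = -22 - 6 = -28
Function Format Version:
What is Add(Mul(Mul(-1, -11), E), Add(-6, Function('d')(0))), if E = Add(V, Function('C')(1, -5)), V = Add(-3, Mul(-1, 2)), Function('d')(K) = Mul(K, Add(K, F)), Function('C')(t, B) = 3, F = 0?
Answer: -28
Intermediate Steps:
Function('d')(K) = Pow(K, 2) (Function('d')(K) = Mul(K, Add(K, 0)) = Mul(K, K) = Pow(K, 2))
V = -5 (V = Add(-3, -2) = -5)
E = -2 (E = Add(-5, 3) = -2)
Add(Mul(Mul(-1, -11), E), Add(-6, Function('d')(0))) = Add(Mul(Mul(-1, -11), -2), Add(-6, Pow(0, 2))) = Add(Mul(11, -2), Add(-6, 0)) = Add(-22, -6) = -28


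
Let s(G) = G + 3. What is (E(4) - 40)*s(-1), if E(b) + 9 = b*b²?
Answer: 30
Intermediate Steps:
s(G) = 3 + G
E(b) = -9 + b³ (E(b) = -9 + b*b² = -9 + b³)
(E(4) - 40)*s(-1) = ((-9 + 4³) - 40)*(3 - 1) = ((-9 + 64) - 40)*2 = (55 - 40)*2 = 15*2 = 30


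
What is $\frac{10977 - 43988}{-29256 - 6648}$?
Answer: $\frac{3001}{3264} \approx 0.91942$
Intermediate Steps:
$\frac{10977 - 43988}{-29256 - 6648} = - \frac{33011}{-35904} = \left(-33011\right) \left(- \frac{1}{35904}\right) = \frac{3001}{3264}$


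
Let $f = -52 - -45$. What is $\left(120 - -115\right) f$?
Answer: $-1645$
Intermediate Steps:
$f = -7$ ($f = -52 + 45 = -7$)
$\left(120 - -115\right) f = \left(120 - -115\right) \left(-7\right) = \left(120 + 115\right) \left(-7\right) = 235 \left(-7\right) = -1645$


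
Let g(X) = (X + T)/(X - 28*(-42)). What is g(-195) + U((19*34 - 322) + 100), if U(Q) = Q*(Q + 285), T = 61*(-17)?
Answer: 294903064/981 ≈ 3.0061e+5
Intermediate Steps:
T = -1037
g(X) = (-1037 + X)/(1176 + X) (g(X) = (X - 1037)/(X - 28*(-42)) = (-1037 + X)/(X + 1176) = (-1037 + X)/(1176 + X))
U(Q) = Q*(285 + Q)
g(-195) + U((19*34 - 322) + 100) = (-1037 - 195)/(1176 - 195) + ((19*34 - 322) + 100)*(285 + ((19*34 - 322) + 100)) = -1232/981 + ((646 - 322) + 100)*(285 + ((646 - 322) + 100)) = (1/981)*(-1232) + (324 + 100)*(285 + (324 + 100)) = -1232/981 + 424*(285 + 424) = -1232/981 + 424*709 = -1232/981 + 300616 = 294903064/981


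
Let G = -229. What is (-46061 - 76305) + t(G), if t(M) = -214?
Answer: -122580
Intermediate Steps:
(-46061 - 76305) + t(G) = (-46061 - 76305) - 214 = -122366 - 214 = -122580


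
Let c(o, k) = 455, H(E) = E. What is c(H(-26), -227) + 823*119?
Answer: 98392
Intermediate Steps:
c(H(-26), -227) + 823*119 = 455 + 823*119 = 455 + 97937 = 98392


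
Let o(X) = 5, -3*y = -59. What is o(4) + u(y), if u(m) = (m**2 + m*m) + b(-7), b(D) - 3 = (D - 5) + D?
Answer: 6863/9 ≈ 762.56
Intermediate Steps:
y = 59/3 (y = -1/3*(-59) = 59/3 ≈ 19.667)
b(D) = -2 + 2*D (b(D) = 3 + ((D - 5) + D) = 3 + ((-5 + D) + D) = 3 + (-5 + 2*D) = -2 + 2*D)
u(m) = -16 + 2*m**2 (u(m) = (m**2 + m*m) + (-2 + 2*(-7)) = (m**2 + m**2) + (-2 - 14) = 2*m**2 - 16 = -16 + 2*m**2)
o(4) + u(y) = 5 + (-16 + 2*(59/3)**2) = 5 + (-16 + 2*(3481/9)) = 5 + (-16 + 6962/9) = 5 + 6818/9 = 6863/9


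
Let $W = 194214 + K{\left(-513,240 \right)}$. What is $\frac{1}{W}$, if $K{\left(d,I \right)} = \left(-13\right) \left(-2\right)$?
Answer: $\frac{1}{194240} \approx 5.1483 \cdot 10^{-6}$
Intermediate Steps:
$K{\left(d,I \right)} = 26$
$W = 194240$ ($W = 194214 + 26 = 194240$)
$\frac{1}{W} = \frac{1}{194240}$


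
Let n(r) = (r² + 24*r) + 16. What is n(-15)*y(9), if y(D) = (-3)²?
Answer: -1071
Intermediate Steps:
n(r) = 16 + r² + 24*r
y(D) = 9
n(-15)*y(9) = (16 + (-15)² + 24*(-15))*9 = (16 + 225 - 360)*9 = -119*9 = -1071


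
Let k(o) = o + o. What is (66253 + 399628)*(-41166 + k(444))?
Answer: -18764754918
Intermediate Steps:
k(o) = 2*o
(66253 + 399628)*(-41166 + k(444)) = (66253 + 399628)*(-41166 + 2*444) = 465881*(-41166 + 888) = 465881*(-40278) = -18764754918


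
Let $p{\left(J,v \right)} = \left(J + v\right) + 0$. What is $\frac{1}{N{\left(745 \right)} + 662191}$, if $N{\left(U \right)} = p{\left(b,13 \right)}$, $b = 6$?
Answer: $\frac{1}{662210} \approx 1.5101 \cdot 10^{-6}$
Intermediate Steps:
$p{\left(J,v \right)} = J + v$
$N{\left(U \right)} = 19$ ($N{\left(U \right)} = 6 + 13 = 19$)
$\frac{1}{N{\left(745 \right)} + 662191} = \frac{1}{19 + 662191} = \frac{1}{662210}$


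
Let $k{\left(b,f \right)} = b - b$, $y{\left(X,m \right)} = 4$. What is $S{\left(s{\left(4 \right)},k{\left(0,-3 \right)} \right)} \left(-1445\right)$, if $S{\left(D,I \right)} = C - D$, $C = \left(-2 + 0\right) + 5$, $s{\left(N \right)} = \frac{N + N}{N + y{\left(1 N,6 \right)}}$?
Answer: $-2890$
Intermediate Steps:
$s{\left(N \right)} = \frac{2 N}{4 + N}$ ($s{\left(N \right)} = \frac{N + N}{N + 4} = \frac{2 N}{4 + N}$)
$k{\left(b,f \right)} = 0$
$C = 3$ ($C = -2 + 5 = 3$)
$S{\left(D,I \right)} = 3 - D$
$S{\left(s{\left(4 \right)},k{\left(0,-3 \right)} \right)} \left(-1445\right) = \left(3 - 2 \cdot 4 \frac{1}{4 + 4}\right) \left(-1445\right) = \left(3 - 2 \cdot 4 \cdot \frac{1}{8}\right) \left(-1445\right) = \left(3 - 1\right) \left(-1445\right) = 2 \left(-1445\right) = -2890$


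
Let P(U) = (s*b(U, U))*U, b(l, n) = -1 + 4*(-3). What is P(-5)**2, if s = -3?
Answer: 38025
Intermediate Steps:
b(l, n) = -13 (b(l, n) = -1 - 12 = -13)
P(U) = 39*U (P(U) = (-3*(-13))*U = 39*U)
P(-5)**2 = (39*(-5))**2 = (-195)**2 = 38025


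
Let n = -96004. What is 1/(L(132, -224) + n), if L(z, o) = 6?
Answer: -1/95998 ≈ -1.0417e-5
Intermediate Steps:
1/(L(132, -224) + n) = 1/(6 - 96004) = 1/(-95998) = -1/95998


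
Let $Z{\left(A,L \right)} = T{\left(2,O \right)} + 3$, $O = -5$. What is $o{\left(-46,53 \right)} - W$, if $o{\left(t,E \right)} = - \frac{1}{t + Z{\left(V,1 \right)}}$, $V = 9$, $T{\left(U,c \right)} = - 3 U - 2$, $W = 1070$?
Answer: $- \frac{54569}{51} \approx -1070.0$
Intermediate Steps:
$T{\left(U,c \right)} = -2 - 3 U$
$Z{\left(A,L \right)} = -5$ ($Z{\left(A,L \right)} = \left(-2 - 6\right) + 3 = -8 + 3 = -5$)
$o{\left(t,E \right)} = - \frac{1}{-5 + t}$ ($o{\left(t,E \right)} = - \frac{1}{t - 5} = - \frac{1}{-5 + t}$)
$o{\left(-46,53 \right)} - W = - \frac{1}{-5 - 46} - 1070 = - \frac{1}{-51} - 1070 = \left(-1\right) \left(- \frac{1}{51}\right) - 1070 = \frac{1}{51} - 1070 = - \frac{54569}{51}$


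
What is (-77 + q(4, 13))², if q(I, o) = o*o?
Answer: 8464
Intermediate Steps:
q(I, o) = o²
(-77 + q(4, 13))² = (-77 + 13²)² = (-77 + 169)² = 92² = 8464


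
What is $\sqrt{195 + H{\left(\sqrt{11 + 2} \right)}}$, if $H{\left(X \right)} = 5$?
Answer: $10 \sqrt{2} \approx 14.142$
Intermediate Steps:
$\sqrt{195 + H{\left(\sqrt{11 + 2} \right)}} = \sqrt{195 + 5} = \sqrt{200} = 10 \sqrt{2}$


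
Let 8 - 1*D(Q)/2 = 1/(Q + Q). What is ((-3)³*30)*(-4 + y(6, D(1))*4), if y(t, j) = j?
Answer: -45360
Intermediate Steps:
D(Q) = 16 - 1/Q (D(Q) = 16 - 2/(Q + Q) = 16 - 2*1/(2*Q) = 16 - 1/Q)
((-3)³*30)*(-4 + y(6, D(1))*4) = ((-3)³*30)*(-4 + (16 - 1/1)*4) = (-27*30)*(-4 + (16 - 1*1)*4) = -810*(-4 + (16 - 1)*4) = -810*(-4 + 15*4) = -810*(-4 + 60) = -810*56 = -45360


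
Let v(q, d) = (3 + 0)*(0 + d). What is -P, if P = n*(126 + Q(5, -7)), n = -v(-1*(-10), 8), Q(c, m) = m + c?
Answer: 2976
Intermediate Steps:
Q(c, m) = c + m
v(q, d) = 3*d
n = -24 (n = -3*8 = -1*24 = -24)
P = -2976 (P = -24*(126 + (5 - 7)) = -24*(126 - 2) = -24*124 = -2976)
-P = -1*(-2976) = 2976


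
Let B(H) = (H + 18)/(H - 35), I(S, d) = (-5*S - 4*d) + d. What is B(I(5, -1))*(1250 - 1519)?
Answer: -1076/57 ≈ -18.877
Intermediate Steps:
I(S, d) = -5*S - 3*d
B(H) = (18 + H)/(-35 + H)
B(I(5, -1))*(1250 - 1519) = ((18 + (-5*5 - 3*(-1)))/(-35 + (-5*5 - 3*(-1))))*(1250 - 1519) = ((18 + (-25 + 3))/(-35 + (-25 + 3)))*(-269) = ((18 - 22)/(-35 - 22))*(-269) = (-4/(-57))*(-269) = -1/57*(-4)*(-269) = (4/57)*(-269) = -1076/57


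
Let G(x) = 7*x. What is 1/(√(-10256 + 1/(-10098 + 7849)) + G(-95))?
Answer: -299117/203525954 - I*√51874860505/1017629770 ≈ -0.0014697 - 0.00022381*I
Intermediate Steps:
1/(√(-10256 + 1/(-10098 + 7849)) + G(-95)) = 1/(√(-10256 + 1/(-10098 + 7849)) + 7*(-95)) = 1/(√(-10256 + 1/(-2249)) - 665) = 1/(√(-10256 - 1/2249) - 665) = 1/(√(-23065745/2249) - 665) = 1/(I*√51874860505/2249 - 665) = 1/(-665 + I*√51874860505/2249)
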